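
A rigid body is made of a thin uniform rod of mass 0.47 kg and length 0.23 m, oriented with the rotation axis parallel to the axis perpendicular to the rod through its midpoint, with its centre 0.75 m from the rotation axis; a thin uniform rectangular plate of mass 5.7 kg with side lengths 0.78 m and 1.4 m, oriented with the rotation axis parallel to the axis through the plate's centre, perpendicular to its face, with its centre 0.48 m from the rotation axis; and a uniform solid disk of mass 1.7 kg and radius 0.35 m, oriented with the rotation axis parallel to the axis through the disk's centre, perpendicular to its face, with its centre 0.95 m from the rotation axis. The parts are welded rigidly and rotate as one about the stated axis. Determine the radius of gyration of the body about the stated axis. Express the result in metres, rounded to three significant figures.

Thin rod: I_cm = (1/12)ML² = (1/12)(0.47)(0.23)² = 0.0020719 kg m²; centre at d = 0.75 m, so the parallel axis theorem gives I = 0.0020719 + (0.47)(0.75)² = 0.26645 kg m².
Rectangular plate: I_cm = (1/12)M(a²+b²) = (1/12)(5.7)[(0.78)² + (1.4)²] = 1.22 kg m²; centre at d = 0.48 m, so the parallel axis theorem gives I = 1.22 + (5.7)(0.48)² = 2.5333 kg m².
Solid disk: I_cm = (1/2)MR² = (1/2)(1.7)(0.35)² = 0.10412 kg m²; centre at d = 0.95 m, so the parallel axis theorem gives I = 0.10412 + (1.7)(0.95)² = 1.6384 kg m².
Total I = 4.4381 kg m²; total mass M = 7.87 kg.
k = √(I/M) = √(4.4381/7.87) = 0.75095 m.

0.751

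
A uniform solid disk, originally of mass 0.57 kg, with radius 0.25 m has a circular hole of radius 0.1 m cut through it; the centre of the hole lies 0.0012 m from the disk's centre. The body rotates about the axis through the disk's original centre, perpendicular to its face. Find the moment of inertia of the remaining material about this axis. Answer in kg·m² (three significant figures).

0.0174

Unpierced body about its centre: I₀ = (1/2)MR² = (1/2)(0.57)(0.25)² = 0.017812 kg·m².
The removed disk has mass m = M·(r/R)² = (0.57)(0.1/0.25)² = 0.0912 kg (same uniform areal density).
Its moment of inertia about the rotation axis (parallel-axis theorem): I_hole = (1/2)mr² + md² = (1/2)(0.0912)(0.1)² + (0.0912)(0.0012)² = 0.00045613 kg·m².
Treating the hole as negative mass, I = I₀ − I_hole = 0.017812 − 0.00045613 = 0.017356 kg·m².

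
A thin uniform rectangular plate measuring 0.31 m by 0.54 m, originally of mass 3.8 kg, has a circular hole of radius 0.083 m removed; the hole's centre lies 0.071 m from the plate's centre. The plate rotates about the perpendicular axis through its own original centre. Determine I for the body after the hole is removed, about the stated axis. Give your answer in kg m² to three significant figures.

0.119

Unpierced body about its centre: I₀ = (1/12)M(a²+b²) = (1/12)(3.8)[(0.31)² + (0.54)²] = 0.12277 kg m².
The removed disk has mass m = M·πr²/(ab) = (3.8)·π(0.083)²/(0.31·0.54) = 0.49129 kg (same uniform areal density).
Its moment of inertia about the rotation axis (parallel-axis theorem): I_hole = (1/2)mr² + md² = (1/2)(0.49129)(0.083)² + (0.49129)(0.071)² = 0.0041688 kg m².
Treating the hole as negative mass, I = I₀ − I_hole = 0.12277 − 0.0041688 = 0.1186 kg m².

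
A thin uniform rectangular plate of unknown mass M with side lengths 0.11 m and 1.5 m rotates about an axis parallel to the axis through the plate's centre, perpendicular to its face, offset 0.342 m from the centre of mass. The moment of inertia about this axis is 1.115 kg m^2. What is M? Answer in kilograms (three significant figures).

3.65

I = I_cm + Md² = (1/12)M(a²+b²) + Md² = M·[0.0833333·[(0.11)² + (1.5)²] + (0.342)²] = M·0.30547.
So M = 1.115 / 0.30547 = 3.6501 kg.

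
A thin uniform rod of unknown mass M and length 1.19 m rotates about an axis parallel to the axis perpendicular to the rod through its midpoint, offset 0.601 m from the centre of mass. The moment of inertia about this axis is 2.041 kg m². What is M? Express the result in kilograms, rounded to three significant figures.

4.26

I = I_cm + Md² = (1/12)ML² + Md² = M·[0.0833333·(1.19)² + (0.601)²] = M·0.47921.
So M = 2.041 / 0.47921 = 4.2591 kg.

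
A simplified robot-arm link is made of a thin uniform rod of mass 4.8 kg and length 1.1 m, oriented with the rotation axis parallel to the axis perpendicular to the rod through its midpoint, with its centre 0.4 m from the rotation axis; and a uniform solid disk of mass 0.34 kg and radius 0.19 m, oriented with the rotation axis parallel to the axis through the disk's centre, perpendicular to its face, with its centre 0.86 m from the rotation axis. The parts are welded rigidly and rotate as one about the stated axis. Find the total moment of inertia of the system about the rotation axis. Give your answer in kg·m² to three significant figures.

Thin rod: I_cm = (1/12)ML² = (1/12)(4.8)(1.1)² = 0.484 kg·m²; centre at d = 0.4 m, so I = I_cm + Md² gives I = 0.484 + (4.8)(0.4)² = 1.252 kg·m².
Solid disk: I_cm = (1/2)MR² = (1/2)(0.34)(0.19)² = 0.006137 kg·m²; centre at d = 0.86 m, so I = I_cm + Md² gives I = 0.006137 + (0.34)(0.86)² = 0.2576 kg·m².
Total I = 1.252 + 0.2576 = 1.5096 kg·m².

1.51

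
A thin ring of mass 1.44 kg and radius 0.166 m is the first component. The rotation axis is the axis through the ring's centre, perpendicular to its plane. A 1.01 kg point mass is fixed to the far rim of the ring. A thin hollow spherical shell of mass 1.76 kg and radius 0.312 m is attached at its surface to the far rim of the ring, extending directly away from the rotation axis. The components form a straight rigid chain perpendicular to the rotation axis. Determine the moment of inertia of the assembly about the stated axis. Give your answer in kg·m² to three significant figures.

Thin ring: I_cm = MR² = (1.44)(0.166)² = 0.039681 kg·m²; axis through the centre, so I = 0.039681 kg·m².
Point mass: I_cm = 0; centre at d = 0.166 m, so the parallel axis theorem gives I = 0 + (1.01)(0.166)² = 0.027832 kg·m².
Spherical shell: I_cm = (2/3)MR² = (2/3)(1.76)(0.312)² = 0.11422 kg·m²; centre at d = 0.166 + 0.312 = 0.478 m, so the parallel axis theorem gives I = 0.11422 + (1.76)(0.478)² = 0.51635 kg·m².
Total I = 0.039681 + 0.027832 + 0.51635 = 0.58386 kg·m².

0.584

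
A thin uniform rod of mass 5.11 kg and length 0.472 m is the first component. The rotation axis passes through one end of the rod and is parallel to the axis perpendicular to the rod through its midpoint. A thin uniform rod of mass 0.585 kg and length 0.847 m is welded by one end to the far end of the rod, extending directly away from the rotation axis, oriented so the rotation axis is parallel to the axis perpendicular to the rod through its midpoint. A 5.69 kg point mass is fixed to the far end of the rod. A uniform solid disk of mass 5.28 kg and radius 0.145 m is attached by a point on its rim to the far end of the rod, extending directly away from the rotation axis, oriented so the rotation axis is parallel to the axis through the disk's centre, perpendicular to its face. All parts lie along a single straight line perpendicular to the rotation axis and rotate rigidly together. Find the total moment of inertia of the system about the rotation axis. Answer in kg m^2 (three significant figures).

Thin rod: I_cm = (1/12)ML² = (1/12)(5.11)(0.472)² = 0.094869 kg m^2; centre at d = 0.236 m, so the parallel axis theorem gives I = 0.094869 + (5.11)(0.236)² = 0.37948 kg m^2.
Thin rod: I_cm = (1/12)ML² = (1/12)(0.585)(0.847)² = 0.034974 kg m^2; centre at d = 0.236 + 0.236 + 0.4235 = 0.8955 m, so the parallel axis theorem gives I = 0.034974 + (0.585)(0.8955)² = 0.5041 kg m^2.
Point mass: I_cm = 0; centre at d = 0.236 + 0.236 + 0.4235 + 0.4235 = 1.319 m, so the parallel axis theorem gives I = 0 + (5.69)(1.319)² = 9.8992 kg m^2.
Solid disk: I_cm = (1/2)MR² = (1/2)(5.28)(0.145)² = 0.055506 kg m^2; centre at d = 0.236 + 0.236 + 0.4235 + 0.4235 + 0.145 = 1.464 m, so the parallel axis theorem gives I = 0.055506 + (5.28)(1.464)² = 11.372 kg m^2.
Total I = 0.37948 + 0.5041 + 9.8992 + 11.372 = 22.155 kg m^2.

22.2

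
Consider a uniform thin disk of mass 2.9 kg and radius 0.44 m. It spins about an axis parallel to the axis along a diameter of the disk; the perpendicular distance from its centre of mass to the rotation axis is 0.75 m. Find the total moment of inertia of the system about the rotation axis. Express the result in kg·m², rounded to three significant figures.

1.77

I_cm = (1/4)MR² = (1/4)(2.9)(0.44)² = 0.14036 kg·m²; centre at d = 0.75 m, so I = I_cm + Md² gives I = 0.14036 + (2.9)(0.75)² = 1.7716 kg·m².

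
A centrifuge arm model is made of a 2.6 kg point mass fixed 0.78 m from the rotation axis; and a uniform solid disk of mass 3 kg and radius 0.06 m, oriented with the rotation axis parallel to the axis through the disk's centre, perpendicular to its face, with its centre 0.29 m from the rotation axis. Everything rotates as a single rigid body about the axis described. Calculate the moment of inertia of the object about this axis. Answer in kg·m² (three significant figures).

1.84

Point mass: I_cm = 0; centre at d = 0.78 m, so I = I_cm + Md² gives I = 0 + (2.6)(0.78)² = 1.5818 kg·m².
Solid disk: I_cm = (1/2)MR² = (1/2)(3)(0.06)² = 0.0054 kg·m²; centre at d = 0.29 m, so I = I_cm + Md² gives I = 0.0054 + (3)(0.29)² = 0.2577 kg·m².
Total I = 1.5818 + 0.2577 = 1.8395 kg·m².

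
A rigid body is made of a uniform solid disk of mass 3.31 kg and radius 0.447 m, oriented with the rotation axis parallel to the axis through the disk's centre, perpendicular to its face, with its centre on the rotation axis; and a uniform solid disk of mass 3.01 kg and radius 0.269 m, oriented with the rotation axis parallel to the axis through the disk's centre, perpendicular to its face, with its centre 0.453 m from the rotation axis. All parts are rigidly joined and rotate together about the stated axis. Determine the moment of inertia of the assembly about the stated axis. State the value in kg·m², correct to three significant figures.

1.06

Solid disk: I_cm = (1/2)MR² = (1/2)(3.31)(0.447)² = 0.33068 kg·m²; axis through the centre, so I = 0.33068 kg·m².
Solid disk: I_cm = (1/2)MR² = (1/2)(3.01)(0.269)² = 0.1089 kg·m²; centre at d = 0.453 m, so I = I_cm + Md² gives I = 0.1089 + (3.01)(0.453)² = 0.72658 kg·m².
Total I = 0.33068 + 0.72658 = 1.0573 kg·m².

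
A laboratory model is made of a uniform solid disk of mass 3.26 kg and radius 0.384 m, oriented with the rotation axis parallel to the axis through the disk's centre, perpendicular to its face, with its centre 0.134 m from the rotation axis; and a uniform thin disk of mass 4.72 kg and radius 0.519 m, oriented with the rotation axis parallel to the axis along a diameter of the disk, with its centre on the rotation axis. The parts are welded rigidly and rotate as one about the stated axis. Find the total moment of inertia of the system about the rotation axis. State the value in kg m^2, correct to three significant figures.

0.617

Solid disk: I_cm = (1/2)MR² = (1/2)(3.26)(0.384)² = 0.24035 kg m^2; centre at d = 0.134 m, so the parallel axis theorem gives I = 0.24035 + (3.26)(0.134)² = 0.29889 kg m^2.
Thin disk: I_cm = (1/4)MR² = (1/4)(4.72)(0.519)² = 0.31785 kg m^2; axis through the centre, so I = 0.31785 kg m^2.
Total I = 0.29889 + 0.31785 = 0.61674 kg m^2.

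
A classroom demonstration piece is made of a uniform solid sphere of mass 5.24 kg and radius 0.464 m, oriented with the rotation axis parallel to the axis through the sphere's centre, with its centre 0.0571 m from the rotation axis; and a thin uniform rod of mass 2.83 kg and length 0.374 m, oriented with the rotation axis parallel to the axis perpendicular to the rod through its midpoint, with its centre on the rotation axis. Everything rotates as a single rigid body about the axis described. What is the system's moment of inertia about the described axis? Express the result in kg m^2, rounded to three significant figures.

Solid sphere: I_cm = (2/5)MR² = (2/5)(5.24)(0.464)² = 0.45126 kg m^2; centre at d = 0.0571 m, so the parallel axis theorem gives I = 0.45126 + (5.24)(0.0571)² = 0.46834 kg m^2.
Thin rod: I_cm = (1/12)ML² = (1/12)(2.83)(0.374)² = 0.032987 kg m^2; axis through the centre, so I = 0.032987 kg m^2.
Total I = 0.46834 + 0.032987 = 0.50133 kg m^2.

0.501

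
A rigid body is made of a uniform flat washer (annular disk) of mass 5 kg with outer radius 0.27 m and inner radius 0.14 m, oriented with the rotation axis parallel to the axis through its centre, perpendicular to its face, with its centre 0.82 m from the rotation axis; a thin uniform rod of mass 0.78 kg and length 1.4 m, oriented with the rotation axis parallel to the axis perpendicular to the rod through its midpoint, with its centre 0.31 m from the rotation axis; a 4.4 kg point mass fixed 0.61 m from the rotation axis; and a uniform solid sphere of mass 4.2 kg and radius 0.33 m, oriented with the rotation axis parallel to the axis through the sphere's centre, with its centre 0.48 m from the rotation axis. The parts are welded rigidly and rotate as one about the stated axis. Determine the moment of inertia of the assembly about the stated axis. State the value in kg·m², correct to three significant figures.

6.58

Annular disk: I_cm = (1/2)M(R²+r²) = (1/2)(5)[(0.27)² + (0.14)²] = 0.23125 kg·m²; centre at d = 0.82 m, so I = I_cm + Md² gives I = 0.23125 + (5)(0.82)² = 3.5932 kg·m².
Thin rod: I_cm = (1/12)ML² = (1/12)(0.78)(1.4)² = 0.1274 kg·m²; centre at d = 0.31 m, so I = I_cm + Md² gives I = 0.1274 + (0.78)(0.31)² = 0.20236 kg·m².
Point mass: I_cm = 0; centre at d = 0.61 m, so I = I_cm + Md² gives I = 0 + (4.4)(0.61)² = 1.6372 kg·m².
Solid sphere: I_cm = (2/5)MR² = (2/5)(4.2)(0.33)² = 0.18295 kg·m²; centre at d = 0.48 m, so I = I_cm + Md² gives I = 0.18295 + (4.2)(0.48)² = 1.1506 kg·m².
Total I = 3.5932 + 0.20236 + 1.6372 + 1.1506 = 6.5835 kg·m².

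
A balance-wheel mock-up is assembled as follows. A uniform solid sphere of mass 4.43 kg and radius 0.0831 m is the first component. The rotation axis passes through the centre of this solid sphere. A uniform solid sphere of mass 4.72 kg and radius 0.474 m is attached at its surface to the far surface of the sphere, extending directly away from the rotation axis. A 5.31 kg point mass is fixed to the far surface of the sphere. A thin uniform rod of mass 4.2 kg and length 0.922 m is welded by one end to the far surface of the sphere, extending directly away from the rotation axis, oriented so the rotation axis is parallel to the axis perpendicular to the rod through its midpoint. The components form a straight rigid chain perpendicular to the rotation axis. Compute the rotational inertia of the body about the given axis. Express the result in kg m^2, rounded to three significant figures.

17.2

Solid sphere: I_cm = (2/5)MR² = (2/5)(4.43)(0.0831)² = 0.012237 kg m^2; axis through the centre, so I = 0.012237 kg m^2.
Solid sphere: I_cm = (2/5)MR² = (2/5)(4.72)(0.474)² = 0.42419 kg m^2; centre at d = 0.0831 + 0.474 = 0.5571 m, so I = I_cm + Md² gives I = 0.42419 + (4.72)(0.5571)² = 1.8891 kg m^2.
Point mass: I_cm = 0; centre at d = 0.0831 + 0.474 + 0.474 = 1.0311 m, so I = I_cm + Md² gives I = 0 + (5.31)(1.0311)² = 5.6454 kg m^2.
Thin rod: I_cm = (1/12)ML² = (1/12)(4.2)(0.922)² = 0.29753 kg m^2; centre at d = 0.0831 + 0.474 + 0.474 + 0.461 = 1.4921 m, so I = I_cm + Md² gives I = 0.29753 + (4.2)(1.4921)² = 9.6483 kg m^2.
Total I = 0.012237 + 1.8891 + 5.6454 + 9.6483 = 17.195 kg m^2.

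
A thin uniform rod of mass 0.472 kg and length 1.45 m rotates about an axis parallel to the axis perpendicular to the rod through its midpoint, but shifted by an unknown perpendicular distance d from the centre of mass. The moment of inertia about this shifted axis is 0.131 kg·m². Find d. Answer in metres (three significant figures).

0.320

About the centre-of-mass axis, I_cm = (1/12)ML² = (1/12)(0.472)(1.45)² = 0.082698 kg·m².
Parallel axis theorem: I = I_cm + Md², so Md² = 0.131 − 0.082698 = 0.048302 kg·m².
d = √(0.048302 / 0.472) = 0.3199 m.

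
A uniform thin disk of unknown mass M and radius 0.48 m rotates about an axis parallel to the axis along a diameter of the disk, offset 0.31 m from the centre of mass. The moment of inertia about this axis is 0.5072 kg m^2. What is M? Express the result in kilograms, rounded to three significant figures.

3.30

I = I_cm + Md² = (1/4)MR² + Md² = M·[0.25·(0.48)² + (0.31)²] = M·0.1537.
So M = 0.5072 / 0.1537 = 3.2999 kg.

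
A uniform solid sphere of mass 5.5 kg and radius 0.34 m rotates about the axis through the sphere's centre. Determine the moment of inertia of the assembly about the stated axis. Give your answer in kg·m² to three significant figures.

I_cm = (2/5)MR² = (2/5)(5.5)(0.34)² = 0.25432 kg·m²; axis through the centre, so I = 0.25432 kg·m².

0.254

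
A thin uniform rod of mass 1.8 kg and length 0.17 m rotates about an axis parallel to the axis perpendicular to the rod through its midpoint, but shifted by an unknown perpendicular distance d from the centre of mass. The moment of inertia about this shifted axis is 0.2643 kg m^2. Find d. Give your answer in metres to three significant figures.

0.380

About the centre-of-mass axis, I_cm = (1/12)ML² = (1/12)(1.8)(0.17)² = 0.004335 kg m^2.
Parallel axis theorem: I = I_cm + Md², so Md² = 0.2643 − 0.004335 = 0.25997 kg m^2.
d = √(0.25997 / 1.8) = 0.38003 m.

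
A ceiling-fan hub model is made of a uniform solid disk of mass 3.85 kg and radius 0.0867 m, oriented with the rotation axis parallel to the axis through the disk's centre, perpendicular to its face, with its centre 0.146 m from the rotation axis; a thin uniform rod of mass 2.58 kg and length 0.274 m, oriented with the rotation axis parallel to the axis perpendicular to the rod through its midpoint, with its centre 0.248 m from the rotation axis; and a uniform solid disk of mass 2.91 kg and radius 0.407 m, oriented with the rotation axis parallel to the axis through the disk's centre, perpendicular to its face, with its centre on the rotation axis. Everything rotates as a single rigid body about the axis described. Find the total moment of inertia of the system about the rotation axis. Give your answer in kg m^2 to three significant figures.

Solid disk: I_cm = (1/2)MR² = (1/2)(3.85)(0.0867)² = 0.01447 kg m^2; centre at d = 0.146 m, so the parallel axis theorem gives I = 0.01447 + (3.85)(0.146)² = 0.096537 kg m^2.
Thin rod: I_cm = (1/12)ML² = (1/12)(2.58)(0.274)² = 0.016141 kg m^2; centre at d = 0.248 m, so the parallel axis theorem gives I = 0.016141 + (2.58)(0.248)² = 0.17482 kg m^2.
Solid disk: I_cm = (1/2)MR² = (1/2)(2.91)(0.407)² = 0.24102 kg m^2; axis through the centre, so I = 0.24102 kg m^2.
Total I = 0.096537 + 0.17482 + 0.24102 = 0.51238 kg m^2.

0.512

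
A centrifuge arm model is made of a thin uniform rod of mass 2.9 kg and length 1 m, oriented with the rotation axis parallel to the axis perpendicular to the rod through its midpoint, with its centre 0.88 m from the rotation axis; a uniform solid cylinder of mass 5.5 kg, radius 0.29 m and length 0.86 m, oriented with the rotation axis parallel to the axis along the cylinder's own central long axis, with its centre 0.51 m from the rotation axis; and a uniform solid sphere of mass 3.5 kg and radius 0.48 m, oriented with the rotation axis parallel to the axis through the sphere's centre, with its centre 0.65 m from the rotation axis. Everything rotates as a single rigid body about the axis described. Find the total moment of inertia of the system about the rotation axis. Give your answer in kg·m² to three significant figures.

5.95

Thin rod: I_cm = (1/12)ML² = (1/12)(2.9)(1)² = 0.24167 kg·m²; centre at d = 0.88 m, so the parallel axis theorem gives I = 0.24167 + (2.9)(0.88)² = 2.4874 kg·m².
Solid cylinder: I_cm = (1/2)MR² = (1/2)(5.5)(0.29)² = 0.23127 kg·m²; centre at d = 0.51 m, so the parallel axis theorem gives I = 0.23127 + (5.5)(0.51)² = 1.6618 kg·m².
Solid sphere: I_cm = (2/5)MR² = (2/5)(3.5)(0.48)² = 0.32256 kg·m²; centre at d = 0.65 m, so the parallel axis theorem gives I = 0.32256 + (3.5)(0.65)² = 1.8013 kg·m².
Total I = 2.4874 + 1.6618 + 1.8013 = 5.9506 kg·m².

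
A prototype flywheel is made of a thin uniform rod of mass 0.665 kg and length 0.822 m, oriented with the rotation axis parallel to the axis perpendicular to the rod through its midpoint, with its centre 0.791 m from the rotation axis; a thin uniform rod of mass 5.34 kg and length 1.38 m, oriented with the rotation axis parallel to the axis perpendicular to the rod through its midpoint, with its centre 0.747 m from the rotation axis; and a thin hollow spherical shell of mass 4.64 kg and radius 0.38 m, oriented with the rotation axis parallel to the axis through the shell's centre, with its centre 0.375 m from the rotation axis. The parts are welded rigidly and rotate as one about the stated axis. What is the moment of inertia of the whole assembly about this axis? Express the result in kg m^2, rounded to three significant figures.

5.38

Thin rod: I_cm = (1/12)ML² = (1/12)(0.665)(0.822)² = 0.037444 kg m^2; centre at d = 0.791 m, so I = I_cm + Md² gives I = 0.037444 + (0.665)(0.791)² = 0.45352 kg m^2.
Thin rod: I_cm = (1/12)ML² = (1/12)(5.34)(1.38)² = 0.84746 kg m^2; centre at d = 0.747 m, so I = I_cm + Md² gives I = 0.84746 + (5.34)(0.747)² = 3.8272 kg m^2.
Spherical shell: I_cm = (2/3)MR² = (2/3)(4.64)(0.38)² = 0.44668 kg m^2; centre at d = 0.375 m, so I = I_cm + Md² gives I = 0.44668 + (4.64)(0.375)² = 1.0992 kg m^2.
Total I = 0.45352 + 3.8272 + 1.0992 = 5.3799 kg m^2.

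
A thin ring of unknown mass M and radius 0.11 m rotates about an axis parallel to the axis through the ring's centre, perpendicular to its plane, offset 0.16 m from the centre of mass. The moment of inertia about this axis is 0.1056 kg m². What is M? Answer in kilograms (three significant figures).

2.80

I = I_cm + Md² = MR² + Md² = M·[1·(0.11)² + (0.16)²] = M·0.0377.
So M = 0.1056 / 0.0377 = 2.8011 kg.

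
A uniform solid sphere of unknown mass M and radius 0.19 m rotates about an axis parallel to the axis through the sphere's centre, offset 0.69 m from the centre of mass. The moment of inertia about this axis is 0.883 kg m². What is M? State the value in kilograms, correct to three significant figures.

I = I_cm + Md² = (2/5)MR² + Md² = M·[0.4·(0.19)² + (0.69)²] = M·0.49054.
So M = 0.883 / 0.49054 = 1.8001 kg.

1.80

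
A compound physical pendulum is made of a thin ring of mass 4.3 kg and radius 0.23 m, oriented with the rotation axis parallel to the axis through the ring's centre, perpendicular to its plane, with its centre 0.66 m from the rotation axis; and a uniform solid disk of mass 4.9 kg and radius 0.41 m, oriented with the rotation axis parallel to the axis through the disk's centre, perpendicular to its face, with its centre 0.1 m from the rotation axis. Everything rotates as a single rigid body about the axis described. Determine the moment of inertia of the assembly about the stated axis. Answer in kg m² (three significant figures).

Thin ring: I_cm = MR² = (4.3)(0.23)² = 0.22747 kg m²; centre at d = 0.66 m, so the parallel axis theorem gives I = 0.22747 + (4.3)(0.66)² = 2.1006 kg m².
Solid disk: I_cm = (1/2)MR² = (1/2)(4.9)(0.41)² = 0.41184 kg m²; centre at d = 0.1 m, so the parallel axis theorem gives I = 0.41184 + (4.9)(0.1)² = 0.46084 kg m².
Total I = 2.1006 + 0.46084 = 2.5614 kg m².

2.56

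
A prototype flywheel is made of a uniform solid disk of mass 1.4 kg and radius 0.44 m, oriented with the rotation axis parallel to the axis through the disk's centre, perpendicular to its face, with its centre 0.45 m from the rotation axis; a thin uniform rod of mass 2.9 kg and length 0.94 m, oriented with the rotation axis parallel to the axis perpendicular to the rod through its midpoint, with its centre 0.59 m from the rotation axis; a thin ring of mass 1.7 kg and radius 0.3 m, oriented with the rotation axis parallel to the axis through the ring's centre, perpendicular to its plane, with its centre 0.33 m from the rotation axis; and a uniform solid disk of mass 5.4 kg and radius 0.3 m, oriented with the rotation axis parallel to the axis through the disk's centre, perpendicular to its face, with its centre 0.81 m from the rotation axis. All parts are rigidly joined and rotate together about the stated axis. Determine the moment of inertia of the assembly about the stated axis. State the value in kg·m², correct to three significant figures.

Solid disk: I_cm = (1/2)MR² = (1/2)(1.4)(0.44)² = 0.13552 kg·m²; centre at d = 0.45 m, so the parallel axis theorem gives I = 0.13552 + (1.4)(0.45)² = 0.41902 kg·m².
Thin rod: I_cm = (1/12)ML² = (1/12)(2.9)(0.94)² = 0.21354 kg·m²; centre at d = 0.59 m, so the parallel axis theorem gives I = 0.21354 + (2.9)(0.59)² = 1.223 kg·m².
Thin ring: I_cm = MR² = (1.7)(0.3)² = 0.153 kg·m²; centre at d = 0.33 m, so the parallel axis theorem gives I = 0.153 + (1.7)(0.33)² = 0.33813 kg·m².
Solid disk: I_cm = (1/2)MR² = (1/2)(5.4)(0.3)² = 0.243 kg·m²; centre at d = 0.81 m, so the parallel axis theorem gives I = 0.243 + (5.4)(0.81)² = 3.7859 kg·m².
Total I = 0.41902 + 1.223 + 0.33813 + 3.7859 = 5.7661 kg·m².

5.77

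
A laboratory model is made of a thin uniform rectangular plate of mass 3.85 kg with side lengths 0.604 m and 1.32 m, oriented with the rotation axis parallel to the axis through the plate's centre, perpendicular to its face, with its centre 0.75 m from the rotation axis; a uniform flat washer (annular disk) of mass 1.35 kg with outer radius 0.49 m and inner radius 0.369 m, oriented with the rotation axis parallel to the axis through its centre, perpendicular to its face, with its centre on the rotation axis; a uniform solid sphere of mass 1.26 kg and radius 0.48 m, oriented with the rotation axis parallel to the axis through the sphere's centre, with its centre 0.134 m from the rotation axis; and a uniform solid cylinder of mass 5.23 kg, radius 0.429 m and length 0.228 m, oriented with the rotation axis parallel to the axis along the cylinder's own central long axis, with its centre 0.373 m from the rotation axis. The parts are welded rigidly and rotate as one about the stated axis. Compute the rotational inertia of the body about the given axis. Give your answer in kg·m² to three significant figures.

Rectangular plate: I_cm = (1/12)M(a²+b²) = (1/12)(3.85)[(0.604)² + (1.32)²] = 0.67607 kg·m²; centre at d = 0.75 m, so I = I_cm + Md² gives I = 0.67607 + (3.85)(0.75)² = 2.8417 kg·m².
Annular disk: I_cm = (1/2)M(R²+r²) = (1/2)(1.35)[(0.49)² + (0.369)²] = 0.25398 kg·m²; axis through the centre, so I = 0.25398 kg·m².
Solid sphere: I_cm = (2/5)MR² = (2/5)(1.26)(0.48)² = 0.11612 kg·m²; centre at d = 0.134 m, so I = I_cm + Md² gives I = 0.11612 + (1.26)(0.134)² = 0.13875 kg·m².
Solid cylinder: I_cm = (1/2)MR² = (1/2)(5.23)(0.429)² = 0.48127 kg·m²; centre at d = 0.373 m, so I = I_cm + Md² gives I = 0.48127 + (5.23)(0.373)² = 1.2089 kg·m².
Total I = 2.8417 + 0.25398 + 0.13875 + 1.2089 = 4.4433 kg·m².

4.44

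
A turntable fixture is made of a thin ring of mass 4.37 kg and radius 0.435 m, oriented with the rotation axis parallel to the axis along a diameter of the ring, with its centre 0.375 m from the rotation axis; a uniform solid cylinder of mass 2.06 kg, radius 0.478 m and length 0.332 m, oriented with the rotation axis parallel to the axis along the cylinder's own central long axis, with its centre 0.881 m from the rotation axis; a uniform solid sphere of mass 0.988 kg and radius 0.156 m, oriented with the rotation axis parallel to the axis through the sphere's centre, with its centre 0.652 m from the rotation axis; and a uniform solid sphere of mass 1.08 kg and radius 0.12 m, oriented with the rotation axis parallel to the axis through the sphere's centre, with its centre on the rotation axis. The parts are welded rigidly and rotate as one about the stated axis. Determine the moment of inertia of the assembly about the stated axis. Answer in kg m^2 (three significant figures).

Thin ring: I_cm = (1/2)MR² = (1/2)(4.37)(0.435)² = 0.41346 kg m^2; centre at d = 0.375 m, so the parallel axis theorem gives I = 0.41346 + (4.37)(0.375)² = 1.028 kg m^2.
Solid cylinder: I_cm = (1/2)MR² = (1/2)(2.06)(0.478)² = 0.23534 kg m^2; centre at d = 0.881 m, so the parallel axis theorem gives I = 0.23534 + (2.06)(0.881)² = 1.8342 kg m^2.
Solid sphere: I_cm = (2/5)MR² = (2/5)(0.988)(0.156)² = 0.0096176 kg m^2; centre at d = 0.652 m, so the parallel axis theorem gives I = 0.0096176 + (0.988)(0.652)² = 0.42962 kg m^2.
Solid sphere: I_cm = (2/5)MR² = (2/5)(1.08)(0.12)² = 0.0062208 kg m^2; axis through the centre, so I = 0.0062208 kg m^2.
Total I = 1.028 + 1.8342 + 0.42962 + 0.0062208 = 3.2981 kg m^2.

3.30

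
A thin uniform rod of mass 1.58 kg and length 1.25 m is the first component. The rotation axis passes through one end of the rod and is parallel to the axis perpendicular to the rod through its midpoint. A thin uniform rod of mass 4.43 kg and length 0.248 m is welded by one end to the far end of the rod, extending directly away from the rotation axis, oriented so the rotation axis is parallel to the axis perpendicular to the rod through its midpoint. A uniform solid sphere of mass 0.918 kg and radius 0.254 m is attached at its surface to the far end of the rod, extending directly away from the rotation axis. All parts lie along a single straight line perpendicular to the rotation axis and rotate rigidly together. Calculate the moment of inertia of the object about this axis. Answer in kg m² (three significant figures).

12.1

Thin rod: I_cm = (1/12)ML² = (1/12)(1.58)(1.25)² = 0.20573 kg m²; centre at d = 0.625 m, so the parallel axis theorem gives I = 0.20573 + (1.58)(0.625)² = 0.82292 kg m².
Thin rod: I_cm = (1/12)ML² = (1/12)(4.43)(0.248)² = 0.022705 kg m²; centre at d = 0.625 + 0.625 + 0.124 = 1.374 m, so the parallel axis theorem gives I = 0.022705 + (4.43)(1.374)² = 8.386 kg m².
Solid sphere: I_cm = (2/5)MR² = (2/5)(0.918)(0.254)² = 0.02369 kg m²; centre at d = 0.625 + 0.625 + 0.124 + 0.124 + 0.254 = 1.752 m, so the parallel axis theorem gives I = 0.02369 + (0.918)(1.752)² = 2.8415 kg m².
Total I = 0.82292 + 8.386 + 2.8415 = 12.05 kg m².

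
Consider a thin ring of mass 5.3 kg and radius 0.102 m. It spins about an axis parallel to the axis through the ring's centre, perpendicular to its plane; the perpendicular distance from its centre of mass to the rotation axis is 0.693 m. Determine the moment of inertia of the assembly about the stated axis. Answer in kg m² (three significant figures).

I_cm = MR² = (5.3)(0.102)² = 0.055141 kg m²; centre at d = 0.693 m, so I = I_cm + Md² gives I = 0.055141 + (5.3)(0.693)² = 2.6005 kg m².

2.60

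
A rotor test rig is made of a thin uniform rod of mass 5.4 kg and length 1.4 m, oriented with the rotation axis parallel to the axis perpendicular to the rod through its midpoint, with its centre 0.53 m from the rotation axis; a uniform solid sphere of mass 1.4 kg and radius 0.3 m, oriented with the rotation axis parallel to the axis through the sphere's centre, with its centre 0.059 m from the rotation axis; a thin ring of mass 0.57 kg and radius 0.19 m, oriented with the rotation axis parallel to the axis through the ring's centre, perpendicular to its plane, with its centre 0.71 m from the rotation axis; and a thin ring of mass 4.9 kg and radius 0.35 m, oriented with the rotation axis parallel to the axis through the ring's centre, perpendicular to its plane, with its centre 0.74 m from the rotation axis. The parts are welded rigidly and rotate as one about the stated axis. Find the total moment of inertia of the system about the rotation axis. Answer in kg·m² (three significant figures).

Thin rod: I_cm = (1/12)ML² = (1/12)(5.4)(1.4)² = 0.882 kg·m²; centre at d = 0.53 m, so the parallel axis theorem gives I = 0.882 + (5.4)(0.53)² = 2.3989 kg·m².
Solid sphere: I_cm = (2/5)MR² = (2/5)(1.4)(0.3)² = 0.0504 kg·m²; centre at d = 0.059 m, so the parallel axis theorem gives I = 0.0504 + (1.4)(0.059)² = 0.055273 kg·m².
Thin ring: I_cm = MR² = (0.57)(0.19)² = 0.020577 kg·m²; centre at d = 0.71 m, so the parallel axis theorem gives I = 0.020577 + (0.57)(0.71)² = 0.30791 kg·m².
Thin ring: I_cm = MR² = (4.9)(0.35)² = 0.60025 kg·m²; centre at d = 0.74 m, so the parallel axis theorem gives I = 0.60025 + (4.9)(0.74)² = 3.2835 kg·m².
Total I = 2.3989 + 0.055273 + 0.30791 + 3.2835 = 6.0455 kg·m².

6.05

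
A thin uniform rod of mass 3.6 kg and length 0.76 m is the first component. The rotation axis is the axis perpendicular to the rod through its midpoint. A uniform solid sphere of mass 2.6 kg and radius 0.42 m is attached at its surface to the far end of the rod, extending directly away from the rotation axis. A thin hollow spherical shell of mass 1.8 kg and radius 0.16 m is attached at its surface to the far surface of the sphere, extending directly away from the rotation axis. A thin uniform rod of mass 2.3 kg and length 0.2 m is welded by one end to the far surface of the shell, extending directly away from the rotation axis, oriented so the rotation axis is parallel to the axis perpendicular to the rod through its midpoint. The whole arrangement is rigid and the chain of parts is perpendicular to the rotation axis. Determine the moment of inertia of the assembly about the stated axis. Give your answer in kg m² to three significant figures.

11.7

Thin rod: I_cm = (1/12)ML² = (1/12)(3.6)(0.76)² = 0.17328 kg m²; axis through the centre, so I = 0.17328 kg m².
Solid sphere: I_cm = (2/5)MR² = (2/5)(2.6)(0.42)² = 0.18346 kg m²; centre at d = 0.38 + 0.42 = 0.8 m, so I = I_cm + Md² gives I = 0.18346 + (2.6)(0.8)² = 1.8475 kg m².
Spherical shell: I_cm = (2/3)MR² = (2/3)(1.8)(0.16)² = 0.03072 kg m²; centre at d = 0.38 + 0.42 + 0.42 + 0.16 = 1.38 m, so I = I_cm + Md² gives I = 0.03072 + (1.8)(1.38)² = 3.4586 kg m².
Thin rod: I_cm = (1/12)ML² = (1/12)(2.3)(0.2)² = 0.0076667 kg m²; centre at d = 0.38 + 0.42 + 0.42 + 0.16 + 0.16 + 0.1 = 1.64 m, so I = I_cm + Md² gives I = 0.0076667 + (2.3)(1.64)² = 6.1937 kg m².
Total I = 0.17328 + 1.8475 + 3.4586 + 6.1937 = 11.673 kg m².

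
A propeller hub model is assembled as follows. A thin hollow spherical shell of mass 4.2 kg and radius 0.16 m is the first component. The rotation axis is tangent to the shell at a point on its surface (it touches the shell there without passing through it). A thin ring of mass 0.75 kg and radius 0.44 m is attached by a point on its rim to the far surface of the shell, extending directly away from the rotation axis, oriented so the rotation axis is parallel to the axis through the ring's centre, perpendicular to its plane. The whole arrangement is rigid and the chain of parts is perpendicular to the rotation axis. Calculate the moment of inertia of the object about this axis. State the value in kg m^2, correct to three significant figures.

0.758

Spherical shell: I_cm = (2/3)MR² = (2/3)(4.2)(0.16)² = 0.07168 kg m^2; centre at d = 0.16 m, so I = I_cm + Md² gives I = 0.07168 + (4.2)(0.16)² = 0.1792 kg m^2.
Thin ring: I_cm = MR² = (0.75)(0.44)² = 0.1452 kg m^2; centre at d = 0.16 + 0.16 + 0.44 = 0.76 m, so I = I_cm + Md² gives I = 0.1452 + (0.75)(0.76)² = 0.5784 kg m^2.
Total I = 0.1792 + 0.5784 = 0.7576 kg m^2.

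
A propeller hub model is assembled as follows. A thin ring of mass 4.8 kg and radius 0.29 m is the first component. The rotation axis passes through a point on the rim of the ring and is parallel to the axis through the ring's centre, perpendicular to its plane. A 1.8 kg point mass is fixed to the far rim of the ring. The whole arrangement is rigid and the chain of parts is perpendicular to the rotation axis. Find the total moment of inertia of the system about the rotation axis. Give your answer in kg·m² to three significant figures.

1.41

Thin ring: I_cm = MR² = (4.8)(0.29)² = 0.40368 kg·m²; centre at d = 0.29 m, so the parallel axis theorem gives I = 0.40368 + (4.8)(0.29)² = 0.80736 kg·m².
Point mass: I_cm = 0; centre at d = 0.29 + 0.29 = 0.58 m, so the parallel axis theorem gives I = 0 + (1.8)(0.58)² = 0.60552 kg·m².
Total I = 0.80736 + 0.60552 = 1.4129 kg·m².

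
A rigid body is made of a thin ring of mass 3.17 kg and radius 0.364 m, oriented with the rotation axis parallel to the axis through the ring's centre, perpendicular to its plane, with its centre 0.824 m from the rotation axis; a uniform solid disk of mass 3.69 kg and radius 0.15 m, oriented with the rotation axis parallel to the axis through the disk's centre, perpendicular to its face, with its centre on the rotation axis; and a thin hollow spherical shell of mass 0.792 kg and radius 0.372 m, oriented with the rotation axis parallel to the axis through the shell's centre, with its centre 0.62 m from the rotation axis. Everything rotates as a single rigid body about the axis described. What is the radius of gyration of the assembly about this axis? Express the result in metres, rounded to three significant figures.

Thin ring: I_cm = MR² = (3.17)(0.364)² = 0.42001 kg m^2; centre at d = 0.824 m, so the parallel axis theorem gives I = 0.42001 + (3.17)(0.824)² = 2.5724 kg m^2.
Solid disk: I_cm = (1/2)MR² = (1/2)(3.69)(0.15)² = 0.041513 kg m^2; axis through the centre, so I = 0.041513 kg m^2.
Spherical shell: I_cm = (2/3)MR² = (2/3)(0.792)(0.372)² = 0.073067 kg m^2; centre at d = 0.62 m, so the parallel axis theorem gives I = 0.073067 + (0.792)(0.62)² = 0.37751 kg m^2.
Total I = 2.9914 kg m^2; total mass M = 7.652 kg.
k = √(I/M) = √(2.9914/7.652) = 0.62524 m.

0.625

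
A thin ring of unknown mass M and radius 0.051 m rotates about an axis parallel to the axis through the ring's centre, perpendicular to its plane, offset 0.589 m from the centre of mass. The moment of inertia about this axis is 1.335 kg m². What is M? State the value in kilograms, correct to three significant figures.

I = I_cm + Md² = MR² + Md² = M·[1·(0.051)² + (0.589)²] = M·0.34952.
So M = 1.335 / 0.34952 = 3.8195 kg.

3.82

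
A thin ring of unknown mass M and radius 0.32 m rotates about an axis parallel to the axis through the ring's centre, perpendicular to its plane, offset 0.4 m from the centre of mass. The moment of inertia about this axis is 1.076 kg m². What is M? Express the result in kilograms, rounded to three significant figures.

I = I_cm + Md² = MR² + Md² = M·[1·(0.32)² + (0.4)²] = M·0.2624.
So M = 1.076 / 0.2624 = 4.1006 kg.

4.10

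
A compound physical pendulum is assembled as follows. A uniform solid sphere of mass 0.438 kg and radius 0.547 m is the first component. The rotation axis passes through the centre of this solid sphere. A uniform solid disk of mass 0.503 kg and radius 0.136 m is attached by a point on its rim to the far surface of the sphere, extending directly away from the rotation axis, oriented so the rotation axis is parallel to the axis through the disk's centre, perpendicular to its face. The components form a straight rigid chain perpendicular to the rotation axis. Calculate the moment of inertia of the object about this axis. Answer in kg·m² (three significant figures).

Solid sphere: I_cm = (2/5)MR² = (2/5)(0.438)(0.547)² = 0.052421 kg·m²; axis through the centre, so I = 0.052421 kg·m².
Solid disk: I_cm = (1/2)MR² = (1/2)(0.503)(0.136)² = 0.0046517 kg·m²; centre at d = 0.547 + 0.136 = 0.683 m, so the parallel axis theorem gives I = 0.0046517 + (0.503)(0.683)² = 0.2393 kg·m².
Total I = 0.052421 + 0.2393 = 0.29172 kg·m².

0.292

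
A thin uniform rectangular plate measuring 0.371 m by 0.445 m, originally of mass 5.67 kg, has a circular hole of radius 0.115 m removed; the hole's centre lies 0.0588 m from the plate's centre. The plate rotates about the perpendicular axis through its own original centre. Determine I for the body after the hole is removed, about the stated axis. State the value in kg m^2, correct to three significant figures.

0.144

Unpierced body about its centre: I₀ = (1/12)M(a²+b²) = (1/12)(5.67)[(0.371)² + (0.445)²] = 0.1586 kg m^2.
The removed disk has mass m = M·πr²/(ab) = (5.67)·π(0.115)²/(0.371·0.445) = 1.4269 kg (same uniform areal density).
Its moment of inertia about the rotation axis (parallel-axis theorem): I_hole = (1/2)mr² + md² = (1/2)(1.4269)(0.115)² + (1.4269)(0.0588)² = 0.014369 kg m^2.
Treating the hole as negative mass, I = I₀ − I_hole = 0.1586 − 0.014369 = 0.14423 kg m^2.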